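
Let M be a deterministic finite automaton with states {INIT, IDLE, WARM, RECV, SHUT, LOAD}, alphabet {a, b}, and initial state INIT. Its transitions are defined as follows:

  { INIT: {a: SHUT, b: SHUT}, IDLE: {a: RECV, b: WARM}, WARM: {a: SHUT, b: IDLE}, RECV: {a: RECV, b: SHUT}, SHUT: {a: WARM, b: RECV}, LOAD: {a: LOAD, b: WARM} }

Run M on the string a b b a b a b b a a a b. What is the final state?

SHUT

Trace: INIT -a-> SHUT -b-> RECV -b-> SHUT -a-> WARM -b-> IDLE -a-> RECV -b-> SHUT -b-> RECV -a-> RECV -a-> RECV -a-> RECV -b-> SHUT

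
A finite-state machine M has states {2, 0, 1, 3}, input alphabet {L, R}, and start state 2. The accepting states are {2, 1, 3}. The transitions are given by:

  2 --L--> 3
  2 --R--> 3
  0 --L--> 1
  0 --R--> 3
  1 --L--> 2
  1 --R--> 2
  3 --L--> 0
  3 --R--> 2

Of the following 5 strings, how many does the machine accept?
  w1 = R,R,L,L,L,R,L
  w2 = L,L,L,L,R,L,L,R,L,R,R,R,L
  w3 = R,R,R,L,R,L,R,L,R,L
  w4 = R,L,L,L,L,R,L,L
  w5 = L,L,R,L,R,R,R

3

w1:
  start at 2
  read 'R': 2 → 3
  read 'R': 3 → 2
  read 'L': 2 → 3
  read 'L': 3 → 0
  read 'L': 0 → 1
  read 'R': 1 → 2
  read 'L': 2 → 3
  end 3, accepted
w2:
  start at 2
  read 'L': 2 → 3
  read 'L': 3 → 0
  read 'L': 0 → 1
  read 'L': 1 → 2
  read 'R': 2 → 3
  read 'L': 3 → 0
  read 'L': 0 → 1
  read 'R': 1 → 2
  read 'L': 2 → 3
  read 'R': 3 → 2
  read 'R': 2 → 3
  read 'R': 3 → 2
  read 'L': 2 → 3
  end 3, accepted
w3:
  start at 2
  read 'R': 2 → 3
  read 'R': 3 → 2
  read 'R': 2 → 3
  read 'L': 3 → 0
  read 'R': 0 → 3
  read 'L': 3 → 0
  read 'R': 0 → 3
  read 'L': 3 → 0
  read 'R': 0 → 3
  read 'L': 3 → 0
  end 0, rejected
w4:
  start at 2
  read 'R': 2 → 3
  read 'L': 3 → 0
  read 'L': 0 → 1
  read 'L': 1 → 2
  read 'L': 2 → 3
  read 'R': 3 → 2
  read 'L': 2 → 3
  read 'L': 3 → 0
  end 0, rejected
w5:
  start at 2
  read 'L': 2 → 3
  read 'L': 3 → 0
  read 'R': 0 → 3
  read 'L': 3 → 0
  read 'R': 0 → 3
  read 'R': 3 → 2
  read 'R': 2 → 3
  end 3, accepted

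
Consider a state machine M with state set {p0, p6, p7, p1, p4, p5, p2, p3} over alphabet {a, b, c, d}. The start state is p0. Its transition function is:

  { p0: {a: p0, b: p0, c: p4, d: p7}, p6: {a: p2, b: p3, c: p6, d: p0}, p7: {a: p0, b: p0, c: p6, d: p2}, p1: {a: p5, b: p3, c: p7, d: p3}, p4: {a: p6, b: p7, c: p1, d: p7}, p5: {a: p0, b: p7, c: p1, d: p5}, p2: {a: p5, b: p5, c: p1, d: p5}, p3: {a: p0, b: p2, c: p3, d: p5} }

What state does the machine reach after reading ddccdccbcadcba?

p0

start at p0
read 'd': p0 → p7
read 'd': p7 → p2
read 'c': p2 → p1
read 'c': p1 → p7
read 'd': p7 → p2
read 'c': p2 → p1
read 'c': p1 → p7
read 'b': p7 → p0
read 'c': p0 → p4
read 'a': p4 → p6
read 'd': p6 → p0
read 'c': p0 → p4
read 'b': p4 → p7
read 'a': p7 → p0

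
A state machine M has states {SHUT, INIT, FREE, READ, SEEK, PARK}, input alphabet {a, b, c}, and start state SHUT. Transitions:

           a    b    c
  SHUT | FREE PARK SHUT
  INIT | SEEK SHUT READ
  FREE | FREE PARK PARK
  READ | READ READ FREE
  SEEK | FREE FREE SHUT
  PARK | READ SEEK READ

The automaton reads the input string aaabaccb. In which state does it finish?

SEEK

Trace: SHUT -a-> FREE -a-> FREE -a-> FREE -b-> PARK -a-> READ -c-> FREE -c-> PARK -b-> SEEK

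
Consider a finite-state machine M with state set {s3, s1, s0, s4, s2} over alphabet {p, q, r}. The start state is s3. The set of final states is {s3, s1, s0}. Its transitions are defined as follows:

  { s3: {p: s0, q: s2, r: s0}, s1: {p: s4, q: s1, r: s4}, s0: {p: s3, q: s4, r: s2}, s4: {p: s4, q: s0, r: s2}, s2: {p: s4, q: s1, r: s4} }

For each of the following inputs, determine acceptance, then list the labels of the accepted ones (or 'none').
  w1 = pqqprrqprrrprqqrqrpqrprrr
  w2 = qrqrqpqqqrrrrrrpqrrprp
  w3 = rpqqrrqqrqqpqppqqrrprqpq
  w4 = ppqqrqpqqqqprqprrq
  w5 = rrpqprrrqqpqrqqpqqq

w1:
  start at s3
  read 'p': s3 → s0
  read 'q': s0 → s4
  read 'q': s4 → s0
  read 'p': s0 → s3
  read 'r': s3 → s0
  read 'r': s0 → s2
  read 'q': s2 → s1
  read 'p': s1 → s4
  read 'r': s4 → s2
  read 'r': s2 → s4
  read 'r': s4 → s2
  read 'p': s2 → s4
  read 'r': s4 → s2
  read 'q': s2 → s1
  read 'q': s1 → s1
  read 'r': s1 → s4
  read 'q': s4 → s0
  read 'r': s0 → s2
  read 'p': s2 → s4
  read 'q': s4 → s0
  read 'r': s0 → s2
  read 'p': s2 → s4
  read 'r': s4 → s2
  read 'r': s2 → s4
  read 'r': s4 → s2
  end s2, rejected
w2:
  start at s3
  read 'q': s3 → s2
  read 'r': s2 → s4
  read 'q': s4 → s0
  read 'r': s0 → s2
  read 'q': s2 → s1
  read 'p': s1 → s4
  read 'q': s4 → s0
  read 'q': s0 → s4
  read 'q': s4 → s0
  read 'r': s0 → s2
  read 'r': s2 → s4
  read 'r': s4 → s2
  read 'r': s2 → s4
  read 'r': s4 → s2
  read 'r': s2 → s4
  read 'p': s4 → s4
  read 'q': s4 → s0
  read 'r': s0 → s2
  read 'r': s2 → s4
  read 'p': s4 → s4
  read 'r': s4 → s2
  read 'p': s2 → s4
  end s4, rejected
w3:
  start at s3
  read 'r': s3 → s0
  read 'p': s0 → s3
  read 'q': s3 → s2
  read 'q': s2 → s1
  read 'r': s1 → s4
  read 'r': s4 → s2
  read 'q': s2 → s1
  read 'q': s1 → s1
  read 'r': s1 → s4
  read 'q': s4 → s0
  read 'q': s0 → s4
  read 'p': s4 → s4
  read 'q': s4 → s0
  read 'p': s0 → s3
  read 'p': s3 → s0
  read 'q': s0 → s4
  read 'q': s4 → s0
  read 'r': s0 → s2
  read 'r': s2 → s4
  read 'p': s4 → s4
  read 'r': s4 → s2
  read 'q': s2 → s1
  read 'p': s1 → s4
  read 'q': s4 → s0
  end s0, accepted
w4:
  start at s3
  read 'p': s3 → s0
  read 'p': s0 → s3
  read 'q': s3 → s2
  read 'q': s2 → s1
  read 'r': s1 → s4
  read 'q': s4 → s0
  read 'p': s0 → s3
  read 'q': s3 → s2
  read 'q': s2 → s1
  read 'q': s1 → s1
  read 'q': s1 → s1
  read 'p': s1 → s4
  read 'r': s4 → s2
  read 'q': s2 → s1
  read 'p': s1 → s4
  read 'r': s4 → s2
  read 'r': s2 → s4
  read 'q': s4 → s0
  end s0, accepted
w5:
  start at s3
  read 'r': s3 → s0
  read 'r': s0 → s2
  read 'p': s2 → s4
  read 'q': s4 → s0
  read 'p': s0 → s3
  read 'r': s3 → s0
  read 'r': s0 → s2
  read 'r': s2 → s4
  read 'q': s4 → s0
  read 'q': s0 → s4
  read 'p': s4 → s4
  read 'q': s4 → s0
  read 'r': s0 → s2
  read 'q': s2 → s1
  read 'q': s1 → s1
  read 'p': s1 → s4
  read 'q': s4 → s0
  read 'q': s0 → s4
  read 'q': s4 → s0
  end s0, accepted

w3, w4, w5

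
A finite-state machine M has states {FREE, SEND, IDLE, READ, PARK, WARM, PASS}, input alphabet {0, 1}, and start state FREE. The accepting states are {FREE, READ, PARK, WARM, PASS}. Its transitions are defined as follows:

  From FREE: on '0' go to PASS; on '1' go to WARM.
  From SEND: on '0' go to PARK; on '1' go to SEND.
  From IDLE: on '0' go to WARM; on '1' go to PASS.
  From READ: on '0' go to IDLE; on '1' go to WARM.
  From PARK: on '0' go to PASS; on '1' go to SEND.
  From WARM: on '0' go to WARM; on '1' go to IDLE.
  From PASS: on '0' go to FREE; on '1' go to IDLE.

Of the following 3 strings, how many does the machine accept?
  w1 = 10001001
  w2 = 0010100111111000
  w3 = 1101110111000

w1: FREE → WARM → WARM → WARM → WARM → IDLE → WARM → WARM → IDLE  → end IDLE, rejected
w2: FREE → PASS → FREE → WARM → WARM → IDLE → WARM → WARM → IDLE → PASS → IDLE → PASS → IDLE → PASS → FREE → PASS → FREE  → end FREE, accepted
w3: FREE → WARM → IDLE → WARM → IDLE → PASS → IDLE → WARM → IDLE → PASS → IDLE → WARM → WARM → WARM  → end WARM, accepted

2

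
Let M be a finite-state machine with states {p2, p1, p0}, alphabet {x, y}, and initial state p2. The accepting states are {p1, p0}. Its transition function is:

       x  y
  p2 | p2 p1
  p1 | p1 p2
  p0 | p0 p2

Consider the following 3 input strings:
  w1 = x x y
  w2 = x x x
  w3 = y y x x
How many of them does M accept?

1

w1:
  start at p2
  read 'x': p2 → p2
  read 'x': p2 → p2
  read 'y': p2 → p1
  end p1, accepted
w2:
  start at p2
  read 'x': p2 → p2
  read 'x': p2 → p2
  read 'x': p2 → p2
  end p2, rejected
w3:
  start at p2
  read 'y': p2 → p1
  read 'y': p1 → p2
  read 'x': p2 → p2
  read 'x': p2 → p2
  end p2, rejected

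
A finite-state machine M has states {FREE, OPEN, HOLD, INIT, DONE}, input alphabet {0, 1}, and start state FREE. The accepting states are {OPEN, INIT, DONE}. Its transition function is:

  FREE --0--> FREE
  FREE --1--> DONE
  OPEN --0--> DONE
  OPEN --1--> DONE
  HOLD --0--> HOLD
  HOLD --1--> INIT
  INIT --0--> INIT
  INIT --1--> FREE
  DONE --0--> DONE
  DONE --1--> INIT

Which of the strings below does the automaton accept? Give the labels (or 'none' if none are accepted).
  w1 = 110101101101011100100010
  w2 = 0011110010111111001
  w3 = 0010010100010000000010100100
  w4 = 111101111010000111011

w1, w3, w4

w1: Trace: FREE -1-> DONE -1-> INIT -0-> INIT -1-> FREE -0-> FREE -1-> DONE -1-> INIT -0-> INIT -1-> FREE -1-> DONE -0-> DONE -1-> INIT -0-> INIT -1-> FREE -1-> DONE -1-> INIT -0-> INIT -0-> INIT -1-> FREE -0-> FREE -0-> FREE -0-> FREE -1-> DONE -0-> DONE  → end DONE, accepted
w2: Trace: FREE -0-> FREE -0-> FREE -1-> DONE -1-> INIT -1-> FREE -1-> DONE -0-> DONE -0-> DONE -1-> INIT -0-> INIT -1-> FREE -1-> DONE -1-> INIT -1-> FREE -1-> DONE -1-> INIT -0-> INIT -0-> INIT -1-> FREE  → end FREE, rejected
w3: Trace: FREE -0-> FREE -0-> FREE -1-> DONE -0-> DONE -0-> DONE -1-> INIT -0-> INIT -1-> FREE -0-> FREE -0-> FREE -0-> FREE -1-> DONE -0-> DONE -0-> DONE -0-> DONE -0-> DONE -0-> DONE -0-> DONE -0-> DONE -0-> DONE -1-> INIT -0-> INIT -1-> FREE -0-> FREE -0-> FREE -1-> DONE -0-> DONE -0-> DONE  → end DONE, accepted
w4: Trace: FREE -1-> DONE -1-> INIT -1-> FREE -1-> DONE -0-> DONE -1-> INIT -1-> FREE -1-> DONE -1-> INIT -0-> INIT -1-> FREE -0-> FREE -0-> FREE -0-> FREE -0-> FREE -1-> DONE -1-> INIT -1-> FREE -0-> FREE -1-> DONE -1-> INIT  → end INIT, accepted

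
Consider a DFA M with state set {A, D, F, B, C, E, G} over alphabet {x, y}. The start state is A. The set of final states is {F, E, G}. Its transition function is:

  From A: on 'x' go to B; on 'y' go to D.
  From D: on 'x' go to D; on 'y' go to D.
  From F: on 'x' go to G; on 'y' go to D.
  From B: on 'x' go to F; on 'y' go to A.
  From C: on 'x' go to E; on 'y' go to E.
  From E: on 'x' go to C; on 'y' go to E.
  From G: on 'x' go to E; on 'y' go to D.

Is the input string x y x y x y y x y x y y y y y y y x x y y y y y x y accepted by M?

No

start at A
read 'x': A → B
read 'y': B → A
read 'x': A → B
read 'y': B → A
read 'x': A → B
read 'y': B → A
read 'y': A → D
read 'x': D → D
read 'y': D → D
read 'x': D → D
read 'y': D → D
read 'y': D → D
read 'y': D → D
read 'y': D → D
read 'y': D → D
read 'y': D → D
read 'y': D → D
read 'x': D → D
read 'x': D → D
read 'y': D → D
read 'y': D → D
read 'y': D → D
read 'y': D → D
read 'y': D → D
read 'x': D → D
read 'y': D → D
End state D is not accepting.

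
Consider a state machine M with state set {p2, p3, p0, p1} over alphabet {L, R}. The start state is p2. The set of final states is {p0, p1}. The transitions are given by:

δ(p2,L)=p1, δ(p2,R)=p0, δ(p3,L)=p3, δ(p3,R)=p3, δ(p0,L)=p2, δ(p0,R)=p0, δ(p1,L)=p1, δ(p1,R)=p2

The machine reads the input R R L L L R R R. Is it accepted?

Yes

Trace: p2 -R-> p0 -R-> p0 -L-> p2 -L-> p1 -L-> p1 -R-> p2 -R-> p0 -R-> p0
End state p0 is accepting.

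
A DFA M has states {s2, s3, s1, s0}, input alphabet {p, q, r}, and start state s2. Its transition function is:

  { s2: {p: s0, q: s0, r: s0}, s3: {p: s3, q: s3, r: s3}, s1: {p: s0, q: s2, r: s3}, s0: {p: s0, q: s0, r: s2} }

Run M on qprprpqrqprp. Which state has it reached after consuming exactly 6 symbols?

s0

s2 → s0 → s0 → s2 → s0 → s2 → s0
After 6 symbols: s0.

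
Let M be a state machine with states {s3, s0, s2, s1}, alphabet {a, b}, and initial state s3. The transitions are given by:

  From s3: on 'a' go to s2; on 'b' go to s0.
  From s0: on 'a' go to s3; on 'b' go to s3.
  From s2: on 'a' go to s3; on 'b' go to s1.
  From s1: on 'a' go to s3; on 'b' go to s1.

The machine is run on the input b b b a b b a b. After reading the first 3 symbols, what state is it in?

start at s3
read 'b': s3 → s0
read 'b': s0 → s3
read 'b': s3 → s0
After 3 symbols: s0.

s0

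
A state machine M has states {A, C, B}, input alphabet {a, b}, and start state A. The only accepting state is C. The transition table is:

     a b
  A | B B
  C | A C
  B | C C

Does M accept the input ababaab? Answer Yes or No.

No

Trace: A -a-> B -b-> C -a-> A -b-> B -a-> C -a-> A -b-> B
End state B is not accepting.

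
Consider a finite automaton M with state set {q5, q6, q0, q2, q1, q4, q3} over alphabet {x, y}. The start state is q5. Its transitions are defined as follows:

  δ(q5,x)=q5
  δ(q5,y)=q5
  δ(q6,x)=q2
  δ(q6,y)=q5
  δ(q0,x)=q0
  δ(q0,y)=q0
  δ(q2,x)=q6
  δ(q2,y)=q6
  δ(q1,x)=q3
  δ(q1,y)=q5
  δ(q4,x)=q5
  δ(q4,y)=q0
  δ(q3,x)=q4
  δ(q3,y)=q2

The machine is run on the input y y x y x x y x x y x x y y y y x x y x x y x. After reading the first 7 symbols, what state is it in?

q5

Trace: q5 -y-> q5 -y-> q5 -x-> q5 -y-> q5 -x-> q5 -x-> q5 -y-> q5
After 7 symbols: q5.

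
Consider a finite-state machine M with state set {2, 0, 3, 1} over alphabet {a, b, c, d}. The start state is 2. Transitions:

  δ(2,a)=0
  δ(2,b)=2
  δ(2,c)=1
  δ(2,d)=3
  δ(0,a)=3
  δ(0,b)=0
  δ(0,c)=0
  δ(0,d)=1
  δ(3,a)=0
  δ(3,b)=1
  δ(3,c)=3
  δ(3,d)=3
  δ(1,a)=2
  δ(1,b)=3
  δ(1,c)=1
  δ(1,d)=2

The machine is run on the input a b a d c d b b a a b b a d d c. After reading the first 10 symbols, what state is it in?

3

2 → 0 → 0 → 3 → 3 → 3 → 3 → 1 → 3 → 0 → 3
After 10 symbols: 3.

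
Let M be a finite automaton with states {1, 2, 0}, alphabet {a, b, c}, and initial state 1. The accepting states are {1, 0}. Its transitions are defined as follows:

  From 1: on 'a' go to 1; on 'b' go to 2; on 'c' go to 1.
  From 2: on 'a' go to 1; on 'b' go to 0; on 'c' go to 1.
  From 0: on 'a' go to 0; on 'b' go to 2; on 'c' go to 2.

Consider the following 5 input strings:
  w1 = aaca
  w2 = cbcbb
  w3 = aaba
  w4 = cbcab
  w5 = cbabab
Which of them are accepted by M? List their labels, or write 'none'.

w1:
  start at 1
  read 'a': 1 → 1
  read 'a': 1 → 1
  read 'c': 1 → 1
  read 'a': 1 → 1
  end 1, accepted
w2:
  start at 1
  read 'c': 1 → 1
  read 'b': 1 → 2
  read 'c': 2 → 1
  read 'b': 1 → 2
  read 'b': 2 → 0
  end 0, accepted
w3:
  start at 1
  read 'a': 1 → 1
  read 'a': 1 → 1
  read 'b': 1 → 2
  read 'a': 2 → 1
  end 1, accepted
w4:
  start at 1
  read 'c': 1 → 1
  read 'b': 1 → 2
  read 'c': 2 → 1
  read 'a': 1 → 1
  read 'b': 1 → 2
  end 2, rejected
w5:
  start at 1
  read 'c': 1 → 1
  read 'b': 1 → 2
  read 'a': 2 → 1
  read 'b': 1 → 2
  read 'a': 2 → 1
  read 'b': 1 → 2
  end 2, rejected

w1, w2, w3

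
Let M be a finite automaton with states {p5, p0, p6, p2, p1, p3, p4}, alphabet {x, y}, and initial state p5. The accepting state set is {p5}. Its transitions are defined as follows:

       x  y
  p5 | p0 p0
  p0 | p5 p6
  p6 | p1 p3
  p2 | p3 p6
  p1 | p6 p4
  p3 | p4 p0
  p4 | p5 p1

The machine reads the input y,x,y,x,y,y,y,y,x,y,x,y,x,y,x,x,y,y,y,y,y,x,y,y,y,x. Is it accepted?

Trace: p5 -y-> p0 -x-> p5 -y-> p0 -x-> p5 -y-> p0 -y-> p6 -y-> p3 -y-> p0 -x-> p5 -y-> p0 -x-> p5 -y-> p0 -x-> p5 -y-> p0 -x-> p5 -x-> p0 -y-> p6 -y-> p3 -y-> p0 -y-> p6 -y-> p3 -x-> p4 -y-> p1 -y-> p4 -y-> p1 -x-> p6
End state p6 is not accepting.

No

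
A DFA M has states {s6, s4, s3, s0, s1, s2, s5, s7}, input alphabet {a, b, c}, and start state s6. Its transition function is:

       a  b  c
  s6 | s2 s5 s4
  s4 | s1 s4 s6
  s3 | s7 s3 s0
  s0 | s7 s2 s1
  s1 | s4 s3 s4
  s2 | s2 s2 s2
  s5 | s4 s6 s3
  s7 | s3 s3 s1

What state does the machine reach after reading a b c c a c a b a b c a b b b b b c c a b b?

s6 → s2 → s2 → s2 → s2 → s2 → s2 → s2 → s2 → s2 → s2 → s2 → s2 → s2 → s2 → s2 → s2 → s2 → s2 → s2 → s2 → s2 → s2

s2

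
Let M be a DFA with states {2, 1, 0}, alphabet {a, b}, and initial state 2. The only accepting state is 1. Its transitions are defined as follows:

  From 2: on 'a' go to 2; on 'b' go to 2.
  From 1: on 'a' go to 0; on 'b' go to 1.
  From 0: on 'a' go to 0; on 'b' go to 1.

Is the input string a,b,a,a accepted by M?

No

Trace: 2 -a-> 2 -b-> 2 -a-> 2 -a-> 2
End state 2 is not accepting.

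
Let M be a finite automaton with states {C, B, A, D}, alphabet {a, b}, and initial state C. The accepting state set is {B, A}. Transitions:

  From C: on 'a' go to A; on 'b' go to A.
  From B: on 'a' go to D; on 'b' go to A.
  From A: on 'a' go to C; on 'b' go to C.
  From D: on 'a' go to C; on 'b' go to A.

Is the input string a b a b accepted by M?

No

start at C
read 'a': C → A
read 'b': A → C
read 'a': C → A
read 'b': A → C
End state C is not accepting.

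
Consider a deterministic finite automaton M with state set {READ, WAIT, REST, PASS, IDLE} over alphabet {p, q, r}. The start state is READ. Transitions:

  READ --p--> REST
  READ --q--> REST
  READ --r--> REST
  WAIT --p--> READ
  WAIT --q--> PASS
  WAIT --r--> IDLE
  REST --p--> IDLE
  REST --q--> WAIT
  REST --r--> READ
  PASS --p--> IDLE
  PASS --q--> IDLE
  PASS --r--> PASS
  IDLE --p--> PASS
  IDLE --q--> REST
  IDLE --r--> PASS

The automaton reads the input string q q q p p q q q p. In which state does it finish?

READ

READ → REST → WAIT → PASS → IDLE → PASS → IDLE → REST → WAIT → READ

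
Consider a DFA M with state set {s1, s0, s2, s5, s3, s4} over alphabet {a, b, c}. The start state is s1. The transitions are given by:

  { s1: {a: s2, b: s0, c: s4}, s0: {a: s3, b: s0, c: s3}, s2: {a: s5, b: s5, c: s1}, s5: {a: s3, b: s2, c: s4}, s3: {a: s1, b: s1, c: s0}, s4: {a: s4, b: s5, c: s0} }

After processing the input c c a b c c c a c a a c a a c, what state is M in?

start at s1
read 'c': s1 → s4
read 'c': s4 → s0
read 'a': s0 → s3
read 'b': s3 → s1
read 'c': s1 → s4
read 'c': s4 → s0
read 'c': s0 → s3
read 'a': s3 → s1
read 'c': s1 → s4
read 'a': s4 → s4
read 'a': s4 → s4
read 'c': s4 → s0
read 'a': s0 → s3
read 'a': s3 → s1
read 'c': s1 → s4

s4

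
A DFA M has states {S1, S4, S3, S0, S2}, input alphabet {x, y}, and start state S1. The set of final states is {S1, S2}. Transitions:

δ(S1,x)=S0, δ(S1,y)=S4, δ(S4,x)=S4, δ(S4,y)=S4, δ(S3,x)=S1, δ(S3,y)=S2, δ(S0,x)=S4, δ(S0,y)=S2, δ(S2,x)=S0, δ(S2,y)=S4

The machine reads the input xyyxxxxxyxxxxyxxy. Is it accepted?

S1 → S0 → S2 → S4 → S4 → S4 → S4 → S4 → S4 → S4 → S4 → S4 → S4 → S4 → S4 → S4 → S4 → S4
End state S4 is not accepting.

No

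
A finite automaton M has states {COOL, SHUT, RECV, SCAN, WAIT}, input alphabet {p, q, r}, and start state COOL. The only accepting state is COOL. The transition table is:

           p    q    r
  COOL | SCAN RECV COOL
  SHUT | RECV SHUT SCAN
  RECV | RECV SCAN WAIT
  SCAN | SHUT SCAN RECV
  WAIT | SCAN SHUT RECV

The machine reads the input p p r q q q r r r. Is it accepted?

No

COOL → SCAN → SHUT → SCAN → SCAN → SCAN → SCAN → RECV → WAIT → RECV
End state RECV is not accepting.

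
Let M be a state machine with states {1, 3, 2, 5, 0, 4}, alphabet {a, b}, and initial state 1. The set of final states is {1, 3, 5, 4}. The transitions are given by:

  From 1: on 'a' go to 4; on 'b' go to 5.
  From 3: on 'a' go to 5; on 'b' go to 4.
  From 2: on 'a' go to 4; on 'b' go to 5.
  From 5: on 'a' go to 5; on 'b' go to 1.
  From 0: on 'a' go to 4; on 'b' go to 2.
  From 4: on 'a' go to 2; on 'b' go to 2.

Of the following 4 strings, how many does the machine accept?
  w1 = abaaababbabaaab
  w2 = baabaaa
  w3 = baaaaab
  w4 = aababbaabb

w1: 1 → 4 → 2 → 4 → 2 → 4 → 2 → 4 → 2 → 5 → 5 → 1 → 4 → 2 → 4 → 2  → end 2, rejected
w2: 1 → 5 → 5 → 5 → 1 → 4 → 2 → 4  → end 4, accepted
w3: 1 → 5 → 5 → 5 → 5 → 5 → 5 → 1  → end 1, accepted
w4: 1 → 4 → 2 → 5 → 5 → 1 → 5 → 5 → 5 → 1 → 5  → end 5, accepted

3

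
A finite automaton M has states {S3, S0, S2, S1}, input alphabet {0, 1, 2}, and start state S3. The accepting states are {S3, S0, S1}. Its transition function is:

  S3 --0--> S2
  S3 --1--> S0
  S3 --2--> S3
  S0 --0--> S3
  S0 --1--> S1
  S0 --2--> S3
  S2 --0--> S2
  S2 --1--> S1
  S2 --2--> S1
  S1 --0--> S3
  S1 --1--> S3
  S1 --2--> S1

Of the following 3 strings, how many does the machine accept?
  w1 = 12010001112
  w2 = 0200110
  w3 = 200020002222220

w1: S3 → S0 → S3 → S2 → S1 → S3 → S2 → S2 → S1 → S3 → S0 → S3  → end S3, accepted
w2: S3 → S2 → S1 → S3 → S2 → S1 → S3 → S2  → end S2, rejected
w3: S3 → S3 → S2 → S2 → S2 → S1 → S3 → S2 → S2 → S1 → S1 → S1 → S1 → S1 → S1 → S3  → end S3, accepted

2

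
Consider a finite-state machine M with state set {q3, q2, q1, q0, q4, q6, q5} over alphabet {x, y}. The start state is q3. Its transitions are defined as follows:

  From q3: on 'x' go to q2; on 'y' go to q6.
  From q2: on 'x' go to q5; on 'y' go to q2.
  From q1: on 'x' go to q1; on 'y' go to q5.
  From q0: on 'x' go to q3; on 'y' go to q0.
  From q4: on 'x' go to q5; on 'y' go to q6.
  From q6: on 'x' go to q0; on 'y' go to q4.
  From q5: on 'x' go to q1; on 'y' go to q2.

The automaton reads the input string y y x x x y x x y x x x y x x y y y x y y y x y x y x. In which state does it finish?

q5

start at q3
read 'y': q3 → q6
read 'y': q6 → q4
read 'x': q4 → q5
read 'x': q5 → q1
read 'x': q1 → q1
read 'y': q1 → q5
read 'x': q5 → q1
read 'x': q1 → q1
read 'y': q1 → q5
read 'x': q5 → q1
read 'x': q1 → q1
read 'x': q1 → q1
read 'y': q1 → q5
read 'x': q5 → q1
read 'x': q1 → q1
read 'y': q1 → q5
read 'y': q5 → q2
read 'y': q2 → q2
read 'x': q2 → q5
read 'y': q5 → q2
read 'y': q2 → q2
read 'y': q2 → q2
read 'x': q2 → q5
read 'y': q5 → q2
read 'x': q2 → q5
read 'y': q5 → q2
read 'x': q2 → q5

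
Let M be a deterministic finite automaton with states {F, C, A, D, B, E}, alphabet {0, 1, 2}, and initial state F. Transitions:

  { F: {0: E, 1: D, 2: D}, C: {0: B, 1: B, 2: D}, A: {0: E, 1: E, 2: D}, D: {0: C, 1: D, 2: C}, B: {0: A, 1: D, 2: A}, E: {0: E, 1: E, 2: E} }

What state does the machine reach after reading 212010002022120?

start at F
read '2': F → D
read '1': D → D
read '2': D → C
read '0': C → B
read '1': B → D
read '0': D → C
read '0': C → B
read '0': B → A
read '2': A → D
read '0': D → C
read '2': C → D
read '2': D → C
read '1': C → B
read '2': B → A
read '0': A → E

E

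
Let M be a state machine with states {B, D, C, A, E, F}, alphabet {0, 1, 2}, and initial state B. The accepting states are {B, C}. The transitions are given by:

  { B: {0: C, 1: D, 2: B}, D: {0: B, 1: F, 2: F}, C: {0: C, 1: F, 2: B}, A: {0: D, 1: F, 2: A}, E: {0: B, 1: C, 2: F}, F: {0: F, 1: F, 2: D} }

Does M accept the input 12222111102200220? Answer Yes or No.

No

Trace: B -1-> D -2-> F -2-> D -2-> F -2-> D -1-> F -1-> F -1-> F -1-> F -0-> F -2-> D -2-> F -0-> F -0-> F -2-> D -2-> F -0-> F
End state F is not accepting.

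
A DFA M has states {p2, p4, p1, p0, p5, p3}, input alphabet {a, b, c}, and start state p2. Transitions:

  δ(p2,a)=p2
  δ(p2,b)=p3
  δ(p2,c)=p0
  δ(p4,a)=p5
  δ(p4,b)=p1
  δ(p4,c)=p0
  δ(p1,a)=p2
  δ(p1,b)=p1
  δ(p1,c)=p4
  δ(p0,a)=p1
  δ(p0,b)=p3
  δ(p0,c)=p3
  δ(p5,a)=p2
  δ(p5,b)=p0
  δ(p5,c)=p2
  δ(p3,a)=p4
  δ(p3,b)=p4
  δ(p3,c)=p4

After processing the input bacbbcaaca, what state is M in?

p1

p2 → p3 → p4 → p0 → p3 → p4 → p0 → p1 → p2 → p0 → p1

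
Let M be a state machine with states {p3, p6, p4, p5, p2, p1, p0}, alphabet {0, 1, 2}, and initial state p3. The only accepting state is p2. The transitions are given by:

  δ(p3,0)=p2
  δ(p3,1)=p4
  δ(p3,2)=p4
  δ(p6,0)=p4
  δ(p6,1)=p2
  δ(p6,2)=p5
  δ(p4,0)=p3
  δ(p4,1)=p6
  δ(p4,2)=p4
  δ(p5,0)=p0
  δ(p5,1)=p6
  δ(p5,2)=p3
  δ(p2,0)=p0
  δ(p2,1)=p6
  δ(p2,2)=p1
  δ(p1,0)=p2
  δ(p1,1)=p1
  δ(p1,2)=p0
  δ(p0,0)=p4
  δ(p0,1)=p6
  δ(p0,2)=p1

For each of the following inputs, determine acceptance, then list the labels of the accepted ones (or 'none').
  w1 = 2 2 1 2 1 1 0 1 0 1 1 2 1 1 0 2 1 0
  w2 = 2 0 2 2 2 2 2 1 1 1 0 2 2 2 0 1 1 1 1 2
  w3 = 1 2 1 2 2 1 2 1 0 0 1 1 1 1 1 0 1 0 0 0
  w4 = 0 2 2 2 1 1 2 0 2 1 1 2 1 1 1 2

w1, w3

w1:
  start at p3
  read '2': p3 → p4
  read '2': p4 → p4
  read '1': p4 → p6
  read '2': p6 → p5
  read '1': p5 → p6
  read '1': p6 → p2
  read '0': p2 → p0
  read '1': p0 → p6
  read '0': p6 → p4
  read '1': p4 → p6
  read '1': p6 → p2
  read '2': p2 → p1
  read '1': p1 → p1
  read '1': p1 → p1
  read '0': p1 → p2
  read '2': p2 → p1
  read '1': p1 → p1
  read '0': p1 → p2
  end p2, accepted
w2:
  start at p3
  read '2': p3 → p4
  read '0': p4 → p3
  read '2': p3 → p4
  read '2': p4 → p4
  read '2': p4 → p4
  read '2': p4 → p4
  read '2': p4 → p4
  read '1': p4 → p6
  read '1': p6 → p2
  read '1': p2 → p6
  read '0': p6 → p4
  read '2': p4 → p4
  read '2': p4 → p4
  read '2': p4 → p4
  read '0': p4 → p3
  read '1': p3 → p4
  read '1': p4 → p6
  read '1': p6 → p2
  read '1': p2 → p6
  read '2': p6 → p5
  end p5, rejected
w3:
  start at p3
  read '1': p3 → p4
  read '2': p4 → p4
  read '1': p4 → p6
  read '2': p6 → p5
  read '2': p5 → p3
  read '1': p3 → p4
  read '2': p4 → p4
  read '1': p4 → p6
  read '0': p6 → p4
  read '0': p4 → p3
  read '1': p3 → p4
  read '1': p4 → p6
  read '1': p6 → p2
  read '1': p2 → p6
  read '1': p6 → p2
  read '0': p2 → p0
  read '1': p0 → p6
  read '0': p6 → p4
  read '0': p4 → p3
  read '0': p3 → p2
  end p2, accepted
w4:
  start at p3
  read '0': p3 → p2
  read '2': p2 → p1
  read '2': p1 → p0
  read '2': p0 → p1
  read '1': p1 → p1
  read '1': p1 → p1
  read '2': p1 → p0
  read '0': p0 → p4
  read '2': p4 → p4
  read '1': p4 → p6
  read '1': p6 → p2
  read '2': p2 → p1
  read '1': p1 → p1
  read '1': p1 → p1
  read '1': p1 → p1
  read '2': p1 → p0
  end p0, rejected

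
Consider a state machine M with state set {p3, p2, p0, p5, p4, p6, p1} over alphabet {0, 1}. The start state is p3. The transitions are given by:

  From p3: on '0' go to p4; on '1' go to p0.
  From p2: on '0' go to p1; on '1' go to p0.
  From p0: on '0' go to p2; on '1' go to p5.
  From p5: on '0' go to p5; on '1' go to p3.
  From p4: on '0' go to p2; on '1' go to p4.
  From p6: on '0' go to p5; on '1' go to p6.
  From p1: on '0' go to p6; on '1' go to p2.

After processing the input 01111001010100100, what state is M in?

p5

p3 → p4 → p4 → p4 → p4 → p4 → p2 → p1 → p2 → p1 → p2 → p1 → p2 → p1 → p6 → p6 → p5 → p5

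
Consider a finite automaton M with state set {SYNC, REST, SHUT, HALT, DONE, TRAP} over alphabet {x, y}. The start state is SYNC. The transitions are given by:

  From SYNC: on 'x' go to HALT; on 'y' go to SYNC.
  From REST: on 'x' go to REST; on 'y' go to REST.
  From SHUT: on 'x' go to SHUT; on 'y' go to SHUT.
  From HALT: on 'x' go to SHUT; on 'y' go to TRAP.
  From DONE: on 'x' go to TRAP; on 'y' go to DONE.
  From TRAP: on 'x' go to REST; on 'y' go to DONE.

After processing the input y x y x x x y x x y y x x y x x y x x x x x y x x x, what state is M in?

REST

start at SYNC
read 'y': SYNC → SYNC
read 'x': SYNC → HALT
read 'y': HALT → TRAP
read 'x': TRAP → REST
read 'x': REST → REST
read 'x': REST → REST
read 'y': REST → REST
read 'x': REST → REST
read 'x': REST → REST
read 'y': REST → REST
read 'y': REST → REST
read 'x': REST → REST
read 'x': REST → REST
read 'y': REST → REST
read 'x': REST → REST
read 'x': REST → REST
read 'y': REST → REST
read 'x': REST → REST
read 'x': REST → REST
read 'x': REST → REST
read 'x': REST → REST
read 'x': REST → REST
read 'y': REST → REST
read 'x': REST → REST
read 'x': REST → REST
read 'x': REST → REST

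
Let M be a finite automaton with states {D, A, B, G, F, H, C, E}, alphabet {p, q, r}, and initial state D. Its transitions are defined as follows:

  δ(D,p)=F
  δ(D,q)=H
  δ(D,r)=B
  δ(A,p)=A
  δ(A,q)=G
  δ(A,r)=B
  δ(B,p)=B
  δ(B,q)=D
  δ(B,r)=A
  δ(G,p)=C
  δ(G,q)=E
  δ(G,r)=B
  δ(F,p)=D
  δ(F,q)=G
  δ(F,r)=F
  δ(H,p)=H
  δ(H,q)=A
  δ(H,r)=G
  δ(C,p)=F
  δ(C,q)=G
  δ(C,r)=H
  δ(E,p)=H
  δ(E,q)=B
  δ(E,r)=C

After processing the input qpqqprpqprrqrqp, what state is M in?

F

Trace: D -q-> H -p-> H -q-> A -q-> G -p-> C -r-> H -p-> H -q-> A -p-> A -r-> B -r-> A -q-> G -r-> B -q-> D -p-> F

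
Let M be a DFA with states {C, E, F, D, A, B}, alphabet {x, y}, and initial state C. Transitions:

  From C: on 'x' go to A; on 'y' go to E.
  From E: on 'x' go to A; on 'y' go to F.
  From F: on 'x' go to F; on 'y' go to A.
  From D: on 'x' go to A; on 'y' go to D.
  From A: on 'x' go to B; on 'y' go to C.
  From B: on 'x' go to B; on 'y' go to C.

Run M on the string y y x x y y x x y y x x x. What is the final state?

C → E → F → F → F → A → C → A → B → C → E → A → B → B

B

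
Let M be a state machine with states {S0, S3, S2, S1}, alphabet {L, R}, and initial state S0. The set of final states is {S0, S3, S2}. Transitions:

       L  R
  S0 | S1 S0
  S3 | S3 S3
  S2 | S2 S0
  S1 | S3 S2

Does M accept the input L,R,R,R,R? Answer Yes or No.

Yes

start at S0
read 'L': S0 → S1
read 'R': S1 → S2
read 'R': S2 → S0
read 'R': S0 → S0
read 'R': S0 → S0
End state S0 is accepting.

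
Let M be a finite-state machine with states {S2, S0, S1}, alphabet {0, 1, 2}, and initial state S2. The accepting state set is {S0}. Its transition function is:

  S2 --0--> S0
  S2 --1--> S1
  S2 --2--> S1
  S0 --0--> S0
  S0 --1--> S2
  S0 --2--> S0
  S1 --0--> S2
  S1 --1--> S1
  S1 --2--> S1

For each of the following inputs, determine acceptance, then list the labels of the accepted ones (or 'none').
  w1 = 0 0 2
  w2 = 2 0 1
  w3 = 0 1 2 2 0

w1: Trace: S2 -0-> S0 -0-> S0 -2-> S0  → end S0, accepted
w2: Trace: S2 -2-> S1 -0-> S2 -1-> S1  → end S1, rejected
w3: Trace: S2 -0-> S0 -1-> S2 -2-> S1 -2-> S1 -0-> S2  → end S2, rejected

w1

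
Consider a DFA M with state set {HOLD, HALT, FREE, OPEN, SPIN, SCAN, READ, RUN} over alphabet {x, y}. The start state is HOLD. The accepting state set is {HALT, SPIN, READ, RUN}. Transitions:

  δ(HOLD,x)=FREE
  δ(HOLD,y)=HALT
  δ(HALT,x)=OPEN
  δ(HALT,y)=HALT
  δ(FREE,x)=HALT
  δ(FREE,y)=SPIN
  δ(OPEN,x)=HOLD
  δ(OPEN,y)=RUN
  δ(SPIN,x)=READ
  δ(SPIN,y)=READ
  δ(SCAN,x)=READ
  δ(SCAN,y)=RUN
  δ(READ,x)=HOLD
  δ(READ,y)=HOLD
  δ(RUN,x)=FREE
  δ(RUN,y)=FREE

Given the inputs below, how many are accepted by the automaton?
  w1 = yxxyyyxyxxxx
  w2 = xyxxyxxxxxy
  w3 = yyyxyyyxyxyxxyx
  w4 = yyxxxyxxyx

w1: Trace: HOLD -y-> HALT -x-> OPEN -x-> HOLD -y-> HALT -y-> HALT -y-> HALT -x-> OPEN -y-> RUN -x-> FREE -x-> HALT -x-> OPEN -x-> HOLD  → end HOLD, rejected
w2: Trace: HOLD -x-> FREE -y-> SPIN -x-> READ -x-> HOLD -y-> HALT -x-> OPEN -x-> HOLD -x-> FREE -x-> HALT -x-> OPEN -y-> RUN  → end RUN, accepted
w3: Trace: HOLD -y-> HALT -y-> HALT -y-> HALT -x-> OPEN -y-> RUN -y-> FREE -y-> SPIN -x-> READ -y-> HOLD -x-> FREE -y-> SPIN -x-> READ -x-> HOLD -y-> HALT -x-> OPEN  → end OPEN, rejected
w4: Trace: HOLD -y-> HALT -y-> HALT -x-> OPEN -x-> HOLD -x-> FREE -y-> SPIN -x-> READ -x-> HOLD -y-> HALT -x-> OPEN  → end OPEN, rejected

1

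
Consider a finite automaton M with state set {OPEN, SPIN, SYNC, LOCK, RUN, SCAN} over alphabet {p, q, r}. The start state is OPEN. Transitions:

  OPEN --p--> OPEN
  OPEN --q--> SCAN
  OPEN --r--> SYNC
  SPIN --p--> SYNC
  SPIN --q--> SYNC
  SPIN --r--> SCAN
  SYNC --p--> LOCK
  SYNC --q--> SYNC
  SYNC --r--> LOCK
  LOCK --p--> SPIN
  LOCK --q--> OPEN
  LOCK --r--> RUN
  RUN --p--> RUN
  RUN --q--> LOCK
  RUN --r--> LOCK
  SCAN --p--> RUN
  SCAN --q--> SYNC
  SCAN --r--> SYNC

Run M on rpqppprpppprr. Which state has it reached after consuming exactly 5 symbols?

start at OPEN
read 'r': OPEN → SYNC
read 'p': SYNC → LOCK
read 'q': LOCK → OPEN
read 'p': OPEN → OPEN
read 'p': OPEN → OPEN
After 5 symbols: OPEN.

OPEN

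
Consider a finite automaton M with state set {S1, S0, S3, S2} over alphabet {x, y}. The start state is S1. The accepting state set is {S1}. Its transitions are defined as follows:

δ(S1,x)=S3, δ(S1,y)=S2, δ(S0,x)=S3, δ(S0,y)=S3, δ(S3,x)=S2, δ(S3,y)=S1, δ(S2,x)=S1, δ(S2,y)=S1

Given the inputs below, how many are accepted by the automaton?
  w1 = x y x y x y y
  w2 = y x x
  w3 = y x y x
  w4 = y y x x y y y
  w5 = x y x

2

w1: S1 → S3 → S1 → S3 → S1 → S3 → S1 → S2  → end S2, rejected
w2: S1 → S2 → S1 → S3  → end S3, rejected
w3: S1 → S2 → S1 → S2 → S1  → end S1, accepted
w4: S1 → S2 → S1 → S3 → S2 → S1 → S2 → S1  → end S1, accepted
w5: S1 → S3 → S1 → S3  → end S3, rejected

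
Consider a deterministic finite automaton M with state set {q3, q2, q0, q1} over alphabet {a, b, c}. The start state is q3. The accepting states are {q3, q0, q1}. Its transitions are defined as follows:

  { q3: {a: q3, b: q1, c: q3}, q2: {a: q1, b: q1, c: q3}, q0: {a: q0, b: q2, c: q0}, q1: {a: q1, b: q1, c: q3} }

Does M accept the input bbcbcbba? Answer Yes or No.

Yes

Trace: q3 -b-> q1 -b-> q1 -c-> q3 -b-> q1 -c-> q3 -b-> q1 -b-> q1 -a-> q1
End state q1 is accepting.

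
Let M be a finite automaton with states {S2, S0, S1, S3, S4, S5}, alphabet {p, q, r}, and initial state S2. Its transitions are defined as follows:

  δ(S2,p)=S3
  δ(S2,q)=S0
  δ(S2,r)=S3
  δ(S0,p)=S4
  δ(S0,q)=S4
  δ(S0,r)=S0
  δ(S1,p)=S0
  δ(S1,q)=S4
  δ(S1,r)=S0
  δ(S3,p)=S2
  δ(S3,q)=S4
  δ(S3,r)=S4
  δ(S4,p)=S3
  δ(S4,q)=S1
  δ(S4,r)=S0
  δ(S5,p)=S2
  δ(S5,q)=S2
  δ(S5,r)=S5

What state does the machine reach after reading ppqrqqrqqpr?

S0

S2 → S3 → S2 → S0 → S0 → S4 → S1 → S0 → S4 → S1 → S0 → S0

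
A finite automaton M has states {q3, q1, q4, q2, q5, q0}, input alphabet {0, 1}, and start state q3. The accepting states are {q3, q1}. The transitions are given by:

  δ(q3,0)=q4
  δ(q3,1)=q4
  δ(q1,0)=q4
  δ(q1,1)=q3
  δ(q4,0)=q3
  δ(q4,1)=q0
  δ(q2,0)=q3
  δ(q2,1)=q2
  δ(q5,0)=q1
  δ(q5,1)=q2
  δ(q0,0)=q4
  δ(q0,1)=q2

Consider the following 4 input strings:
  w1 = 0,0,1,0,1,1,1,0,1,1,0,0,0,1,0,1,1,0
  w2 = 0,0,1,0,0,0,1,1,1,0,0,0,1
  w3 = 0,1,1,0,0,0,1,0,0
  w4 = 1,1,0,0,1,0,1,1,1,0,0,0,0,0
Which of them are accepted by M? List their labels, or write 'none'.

w1, w4

w1:
  start at q3
  read '0': q3 → q4
  read '0': q4 → q3
  read '1': q3 → q4
  read '0': q4 → q3
  read '1': q3 → q4
  read '1': q4 → q0
  read '1': q0 → q2
  read '0': q2 → q3
  read '1': q3 → q4
  read '1': q4 → q0
  read '0': q0 → q4
  read '0': q4 → q3
  read '0': q3 → q4
  read '1': q4 → q0
  read '0': q0 → q4
  read '1': q4 → q0
  read '1': q0 → q2
  read '0': q2 → q3
  end q3, accepted
w2:
  start at q3
  read '0': q3 → q4
  read '0': q4 → q3
  read '1': q3 → q4
  read '0': q4 → q3
  read '0': q3 → q4
  read '0': q4 → q3
  read '1': q3 → q4
  read '1': q4 → q0
  read '1': q0 → q2
  read '0': q2 → q3
  read '0': q3 → q4
  read '0': q4 → q3
  read '1': q3 → q4
  end q4, rejected
w3:
  start at q3
  read '0': q3 → q4
  read '1': q4 → q0
  read '1': q0 → q2
  read '0': q2 → q3
  read '0': q3 → q4
  read '0': q4 → q3
  read '1': q3 → q4
  read '0': q4 → q3
  read '0': q3 → q4
  end q4, rejected
w4:
  start at q3
  read '1': q3 → q4
  read '1': q4 → q0
  read '0': q0 → q4
  read '0': q4 → q3
  read '1': q3 → q4
  read '0': q4 → q3
  read '1': q3 → q4
  read '1': q4 → q0
  read '1': q0 → q2
  read '0': q2 → q3
  read '0': q3 → q4
  read '0': q4 → q3
  read '0': q3 → q4
  read '0': q4 → q3
  end q3, accepted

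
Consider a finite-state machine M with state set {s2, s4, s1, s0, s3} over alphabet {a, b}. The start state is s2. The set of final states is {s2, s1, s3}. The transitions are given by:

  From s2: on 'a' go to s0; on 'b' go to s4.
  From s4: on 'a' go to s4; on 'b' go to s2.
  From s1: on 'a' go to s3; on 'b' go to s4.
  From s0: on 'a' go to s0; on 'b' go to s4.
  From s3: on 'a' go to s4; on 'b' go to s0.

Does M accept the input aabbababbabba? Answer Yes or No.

No

s2 → s0 → s0 → s4 → s2 → s0 → s4 → s4 → s2 → s4 → s4 → s2 → s4 → s4
End state s4 is not accepting.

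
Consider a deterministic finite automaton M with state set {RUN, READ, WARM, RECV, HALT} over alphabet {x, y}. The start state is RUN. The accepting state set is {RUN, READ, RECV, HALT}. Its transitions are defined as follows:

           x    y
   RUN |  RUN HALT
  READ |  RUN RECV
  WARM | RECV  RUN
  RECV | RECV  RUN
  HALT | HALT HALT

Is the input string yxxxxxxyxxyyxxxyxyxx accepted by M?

RUN → HALT → HALT → HALT → HALT → HALT → HALT → HALT → HALT → HALT → HALT → HALT → HALT → HALT → HALT → HALT → HALT → HALT → HALT → HALT → HALT
End state HALT is accepting.

Yes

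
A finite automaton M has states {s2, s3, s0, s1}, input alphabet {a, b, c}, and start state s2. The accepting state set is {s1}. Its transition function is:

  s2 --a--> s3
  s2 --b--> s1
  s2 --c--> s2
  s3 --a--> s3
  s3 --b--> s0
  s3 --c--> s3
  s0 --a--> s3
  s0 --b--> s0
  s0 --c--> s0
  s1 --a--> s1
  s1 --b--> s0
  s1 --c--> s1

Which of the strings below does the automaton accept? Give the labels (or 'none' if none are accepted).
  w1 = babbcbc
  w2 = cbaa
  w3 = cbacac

w2, w3

w1: s2 → s1 → s1 → s0 → s0 → s0 → s0 → s0  → end s0, rejected
w2: s2 → s2 → s1 → s1 → s1  → end s1, accepted
w3: s2 → s2 → s1 → s1 → s1 → s1 → s1  → end s1, accepted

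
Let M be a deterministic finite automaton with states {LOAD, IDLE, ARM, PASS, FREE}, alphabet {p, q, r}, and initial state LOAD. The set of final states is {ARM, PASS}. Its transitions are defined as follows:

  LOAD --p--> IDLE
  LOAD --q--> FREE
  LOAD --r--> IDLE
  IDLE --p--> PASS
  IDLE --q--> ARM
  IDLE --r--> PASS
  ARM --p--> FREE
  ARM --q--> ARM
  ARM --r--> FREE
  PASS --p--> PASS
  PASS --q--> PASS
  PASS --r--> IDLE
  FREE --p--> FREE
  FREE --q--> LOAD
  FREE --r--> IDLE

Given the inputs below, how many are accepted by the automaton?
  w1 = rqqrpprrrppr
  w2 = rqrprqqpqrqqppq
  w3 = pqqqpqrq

1

w1: LOAD → IDLE → ARM → ARM → FREE → FREE → FREE → IDLE → PASS → IDLE → PASS → PASS → IDLE  → end IDLE, rejected
w2: LOAD → IDLE → ARM → FREE → FREE → IDLE → ARM → ARM → FREE → LOAD → IDLE → ARM → ARM → FREE → FREE → LOAD  → end LOAD, rejected
w3: LOAD → IDLE → ARM → ARM → ARM → FREE → LOAD → IDLE → ARM  → end ARM, accepted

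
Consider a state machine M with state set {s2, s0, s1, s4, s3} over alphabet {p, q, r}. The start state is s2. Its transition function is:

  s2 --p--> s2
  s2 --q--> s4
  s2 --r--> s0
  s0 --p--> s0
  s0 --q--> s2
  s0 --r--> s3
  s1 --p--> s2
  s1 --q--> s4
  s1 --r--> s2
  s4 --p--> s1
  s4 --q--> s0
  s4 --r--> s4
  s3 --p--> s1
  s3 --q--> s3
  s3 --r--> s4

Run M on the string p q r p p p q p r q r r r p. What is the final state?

start at s2
read 'p': s2 → s2
read 'q': s2 → s4
read 'r': s4 → s4
read 'p': s4 → s1
read 'p': s1 → s2
read 'p': s2 → s2
read 'q': s2 → s4
read 'p': s4 → s1
read 'r': s1 → s2
read 'q': s2 → s4
read 'r': s4 → s4
read 'r': s4 → s4
read 'r': s4 → s4
read 'p': s4 → s1

s1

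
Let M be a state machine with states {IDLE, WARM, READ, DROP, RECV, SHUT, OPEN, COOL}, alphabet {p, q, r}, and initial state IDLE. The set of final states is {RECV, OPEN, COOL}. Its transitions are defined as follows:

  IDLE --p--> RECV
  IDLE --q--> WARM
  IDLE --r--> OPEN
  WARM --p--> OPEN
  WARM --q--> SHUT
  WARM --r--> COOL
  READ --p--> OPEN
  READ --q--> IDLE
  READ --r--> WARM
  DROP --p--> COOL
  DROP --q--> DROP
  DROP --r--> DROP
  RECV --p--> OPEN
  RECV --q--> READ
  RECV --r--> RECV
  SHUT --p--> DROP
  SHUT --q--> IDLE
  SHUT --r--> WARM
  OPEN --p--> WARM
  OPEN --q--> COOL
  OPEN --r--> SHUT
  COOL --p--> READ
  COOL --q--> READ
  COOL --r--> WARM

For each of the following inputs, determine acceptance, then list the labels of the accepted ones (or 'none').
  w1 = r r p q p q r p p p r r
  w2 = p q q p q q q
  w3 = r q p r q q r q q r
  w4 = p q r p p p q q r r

w4

w1: Trace: IDLE -r-> OPEN -r-> SHUT -p-> DROP -q-> DROP -p-> COOL -q-> READ -r-> WARM -p-> OPEN -p-> WARM -p-> OPEN -r-> SHUT -r-> WARM  → end WARM, rejected
w2: Trace: IDLE -p-> RECV -q-> READ -q-> IDLE -p-> RECV -q-> READ -q-> IDLE -q-> WARM  → end WARM, rejected
w3: Trace: IDLE -r-> OPEN -q-> COOL -p-> READ -r-> WARM -q-> SHUT -q-> IDLE -r-> OPEN -q-> COOL -q-> READ -r-> WARM  → end WARM, rejected
w4: Trace: IDLE -p-> RECV -q-> READ -r-> WARM -p-> OPEN -p-> WARM -p-> OPEN -q-> COOL -q-> READ -r-> WARM -r-> COOL  → end COOL, accepted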